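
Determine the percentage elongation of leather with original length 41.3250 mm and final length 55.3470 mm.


Formula: Elongation = (Lf - L0) / L0 * 100
Substituting: Elongation = (55.3470 - 41.3250) / 41.3250 * 100
Result: 33.9310 %


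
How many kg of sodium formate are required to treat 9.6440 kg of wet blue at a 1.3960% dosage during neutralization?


Formula: Neutralizer = substrate * pct / 100
Substituting: Neutralizer = 9.6440 * 1.3960 / 100
Result: 0.1346 kg


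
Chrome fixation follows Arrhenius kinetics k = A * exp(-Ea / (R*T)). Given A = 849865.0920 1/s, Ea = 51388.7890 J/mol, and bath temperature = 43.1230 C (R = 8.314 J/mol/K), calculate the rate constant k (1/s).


T_K = T_C + 273.15 = 43.1230 + 273.15 = 316.2730 K
exponent = -Ea / (R * T_K) = -51388.7890 / (8.314 * 316.2730) = -19.5432
k = A * exp(exponent) = 849865.0920 * exp(-19.5432) = 0.00276589 1/s


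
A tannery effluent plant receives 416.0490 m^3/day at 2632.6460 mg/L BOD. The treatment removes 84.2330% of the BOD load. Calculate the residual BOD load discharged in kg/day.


Load_in = volume * conc / 1000 = 416.0490 * 2632.6460 / 1000 = 1095.3097 kg/day
Removed = Load_in * eff / 100 = 1095.3097 * 84.2330 / 100 = 922.6122 kg/day
Load_out = Load_in - Removed = 1095.3097 - 922.6122 = 172.6975 kg/day


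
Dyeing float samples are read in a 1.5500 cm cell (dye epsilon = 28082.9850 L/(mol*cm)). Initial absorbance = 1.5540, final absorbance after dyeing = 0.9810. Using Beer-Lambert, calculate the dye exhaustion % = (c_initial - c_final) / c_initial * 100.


c_initial = A_i / (epsilon * l) = 1.5540 / (28082.9850 * 1.5500) = 3.5701e-05 mol/L
c_final = A_f / (epsilon * l) = 0.9810 / (28082.9850 * 1.5500) = 2.2537e-05 mol/L
Exhaustion = (c_initial - c_final) / c_initial * 100 = (3.5701e-05 - 2.2537e-05) / 3.5701e-05 * 100 = 36.8726 %


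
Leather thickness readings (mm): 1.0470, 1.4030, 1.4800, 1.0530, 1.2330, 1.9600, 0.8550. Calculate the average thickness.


Formula: Average = sum / n
Substituting: Average = 9.0310 / 7
Result: 1.2901 mm


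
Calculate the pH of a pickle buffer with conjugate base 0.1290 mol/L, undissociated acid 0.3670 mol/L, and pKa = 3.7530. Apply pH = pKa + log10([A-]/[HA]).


ratio = [A-] / [HA] = 0.1290 / 0.3670 = 0.3515
log10(ratio) = -0.4541
pH = pKa + log10(ratio) = 3.7530 - 0.4541 = 3.2989


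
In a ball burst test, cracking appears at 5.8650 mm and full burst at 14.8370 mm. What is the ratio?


Formula: Ratio = crack / burst
Substituting: Ratio = 5.8650 / 14.8370
Result: 0.3953


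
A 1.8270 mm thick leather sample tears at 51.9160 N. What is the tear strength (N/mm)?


Formula: Tear strength = force / thickness
Substituting: Tear strength = 51.9160 / 1.8270
Result: 28.4160 N/mm


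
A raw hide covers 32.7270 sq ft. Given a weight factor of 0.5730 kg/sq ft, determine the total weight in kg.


Formula: Weight = area * weight_per_sqft
Substituting: Weight = 32.7270 * 0.5730
Result: 18.7526 kg


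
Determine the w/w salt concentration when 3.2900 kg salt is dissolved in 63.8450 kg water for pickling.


Formula: Conc = salt / (water + salt) * 100
Substituting: Conc = 3.2900 / (63.8450 + 3.2900) * 100
Result: 4.9006 %


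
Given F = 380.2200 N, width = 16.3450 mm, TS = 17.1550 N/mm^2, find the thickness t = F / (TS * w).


Formula: t = F / (TS * w)
Substituting: t = 380.2200 / (17.1550 * 16.3450)
Result: 1.3560 mm


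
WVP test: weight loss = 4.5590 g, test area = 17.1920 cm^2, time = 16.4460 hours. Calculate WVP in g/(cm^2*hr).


Formula: WVP = loss / (area * time)
Substituting: WVP = 4.5590 / (17.1920 * 16.4460)
Result: 0.0161244 g/(cm^2*hr)


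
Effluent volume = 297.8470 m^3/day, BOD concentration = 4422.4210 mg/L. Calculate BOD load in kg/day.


Formula: BOD_load = volume * conc / 1000
Substituting: BOD_load = 297.8470 * 4422.4210 / 1000
Result: 1317.2048 kg/day


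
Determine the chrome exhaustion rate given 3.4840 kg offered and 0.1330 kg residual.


Formula: Uptake = (offered - residual) / offered * 100
Substituting: Uptake = (3.4840 - 0.1330) / 3.4840 * 100
Result: 96.1825 %


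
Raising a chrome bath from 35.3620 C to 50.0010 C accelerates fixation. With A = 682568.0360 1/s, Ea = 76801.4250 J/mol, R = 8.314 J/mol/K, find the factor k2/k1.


T1 = 35.3620 + 273.15 = 308.5120 K; T2 = 50.0010 + 273.15 = 323.1510 K
k1 = A * exp(-Ea/(R*T1)) = 682568.0360 * exp(-76801.4250/(8.314*308.5120)) = 6.7656e-08 1/s
k2 = A * exp(-Ea/(R*T2)) = 682568.0360 * exp(-76801.4250/(8.314*323.1510)) = 2.6266e-07 1/s
k2/k1 = 2.6266e-07 / 6.7656e-08 = 3.8823


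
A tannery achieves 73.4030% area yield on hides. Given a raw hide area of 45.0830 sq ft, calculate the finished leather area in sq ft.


Formula: finished = raw * yield / 100
Substituting: finished = 45.0830 * 73.4030 / 100
Result: 33.0923 sq ft


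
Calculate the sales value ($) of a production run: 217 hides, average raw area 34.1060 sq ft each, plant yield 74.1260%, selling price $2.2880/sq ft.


Raw_total = N * avg_area = 217 * 34.1060 = 7401.0020 sq ft
Finished = Raw_total * yield / 100 = 7401.0020 * 74.1260 / 100 = 5486.0667 sq ft
Value = Finished * price = 5486.0667 * 2.2880 = 12552.1207 $


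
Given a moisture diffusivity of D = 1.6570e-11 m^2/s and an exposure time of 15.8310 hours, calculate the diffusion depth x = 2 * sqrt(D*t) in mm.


t = 15.8310 hr * 3600 = 56991.6000 s
D * t = 1.6570e-11 * 56991.6000 = 9.4435e-07
x = 2 * sqrt(D*t) = 2 * sqrt(9.4435e-07) = 0.00194355 m = 1.9436 mm


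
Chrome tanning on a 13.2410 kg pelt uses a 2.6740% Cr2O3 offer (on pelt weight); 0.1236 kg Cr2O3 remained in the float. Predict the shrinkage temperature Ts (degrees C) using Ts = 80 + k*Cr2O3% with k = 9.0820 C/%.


Offered = pelt * offer_pct / 100 = 13.2410 * 2.6740 / 100 = 0.3541 kg
Uptake = offered - residual = 0.3541 - 0.1236 = 0.2305 kg
Cr2O3% on pelt = uptake / pelt * 100 = 0.2305 / 13.2410 * 100 = 1.7405 %
Ts = 80 + k * Cr2O3% = 80 + 9.0820 * 1.7405 = 95.8075 C


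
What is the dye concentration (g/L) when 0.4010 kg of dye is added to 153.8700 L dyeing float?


Formula: Conc = dye_mass(kg) / volume(L) * 1000
Substituting: Conc = 0.4010 / 153.8700 * 1000
Result: 2.6061 g/L


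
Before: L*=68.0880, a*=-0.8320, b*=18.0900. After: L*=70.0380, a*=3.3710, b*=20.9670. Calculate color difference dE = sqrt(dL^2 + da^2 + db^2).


dL = 1.9500, da = 4.2030, db = 2.8770
dE = sqrt(1.9500^2 + 4.2030^2 + 2.8770^2) = 5.4539


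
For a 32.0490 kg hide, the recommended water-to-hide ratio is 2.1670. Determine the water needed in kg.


Formula: Water = hide_weight * ratio
Substituting: Water = 32.0490 * 2.1670
Result: 69.4502 kg


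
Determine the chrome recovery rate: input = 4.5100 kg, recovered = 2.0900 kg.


Formula: Recovery = recovered / input * 100
Substituting: Recovery = 2.0900 / 4.5100 * 100
Result: 46.3415 %


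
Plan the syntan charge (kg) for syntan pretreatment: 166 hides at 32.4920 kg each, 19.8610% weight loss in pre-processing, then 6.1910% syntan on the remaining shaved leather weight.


Total_raw = N * avg_wt = 166 * 32.4920 = 5393.6720 kg
Substrate = Total_raw * (1 - loss/100) = 5393.6720 * (1 - 19.8610/100) = 4322.4348 kg
Syntan = Substrate * pct / 100 = 4322.4348 * 6.1910 / 100 = 267.6019 kg


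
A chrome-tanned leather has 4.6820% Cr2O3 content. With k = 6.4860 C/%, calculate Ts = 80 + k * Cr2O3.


Formula: Ts = 80 + k * Cr2O3
Substituting: Ts = 80 + 6.4860 * 4.6820
Result: 110.3675 C


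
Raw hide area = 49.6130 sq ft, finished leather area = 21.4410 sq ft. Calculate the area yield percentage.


Formula: Yield = finished / raw * 100
Substituting: Yield = 21.4410 / 49.6130 * 100
Result: 43.2165 %


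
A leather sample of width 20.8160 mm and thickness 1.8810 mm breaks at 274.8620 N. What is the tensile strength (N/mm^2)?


Formula: TS = force / (width * thickness)
Substituting: TS = 274.8620 / (20.8160 * 1.8810)
Result: 7.0199 N/mm^2


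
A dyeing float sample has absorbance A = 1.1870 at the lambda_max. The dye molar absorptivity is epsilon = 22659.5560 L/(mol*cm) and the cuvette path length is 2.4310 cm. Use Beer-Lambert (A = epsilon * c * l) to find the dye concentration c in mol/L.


Formula: c = A / (epsilon * l)
Substituting: c = 1.1870 / (22659.5560 * 2.4310)
Result: 2.1548e-05 mol/L


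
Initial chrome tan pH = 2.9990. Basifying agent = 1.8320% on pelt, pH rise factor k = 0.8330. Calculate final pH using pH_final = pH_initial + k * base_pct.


Formula: pH_final = pH_initial + k * base_pct
Substituting: pH_final = 2.9990 + 0.8330 * 1.8320
Result: 4.5251


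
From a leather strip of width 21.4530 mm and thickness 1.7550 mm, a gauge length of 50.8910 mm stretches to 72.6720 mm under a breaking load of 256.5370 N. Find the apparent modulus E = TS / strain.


TS = F / (w * t) = 256.5370 / (21.4530 * 1.7550) = 6.8137 N/mm^2
strain = (Lf - L0) / L0 = (72.6720 - 50.8910) / 50.8910 = 0.4280
E = TS / strain = 6.8137 / 0.4280 = 15.9202 N/mm^2


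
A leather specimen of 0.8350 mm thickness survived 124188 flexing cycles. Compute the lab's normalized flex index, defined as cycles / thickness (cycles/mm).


Formula: Index = cycles / thickness
Substituting: Index = 124188 / 0.8350
Result: 148728.1437 cycles/mm


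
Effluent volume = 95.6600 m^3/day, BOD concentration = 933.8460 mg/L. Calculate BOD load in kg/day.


Formula: BOD_load = volume * conc / 1000
Substituting: BOD_load = 95.6600 * 933.8460 / 1000
Result: 89.3317 kg/day


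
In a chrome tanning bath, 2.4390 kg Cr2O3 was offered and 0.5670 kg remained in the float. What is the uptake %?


Formula: Uptake = (offered - residual) / offered * 100
Substituting: Uptake = (2.4390 - 0.5670) / 2.4390 * 100
Result: 76.7528 %


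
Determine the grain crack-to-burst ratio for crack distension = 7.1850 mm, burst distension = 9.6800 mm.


Formula: Ratio = crack / burst
Substituting: Ratio = 7.1850 / 9.6800
Result: 0.7423


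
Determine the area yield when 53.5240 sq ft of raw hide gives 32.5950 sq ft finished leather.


Formula: Yield = finished / raw * 100
Substituting: Yield = 32.5950 / 53.5240 * 100
Result: 60.8979 %


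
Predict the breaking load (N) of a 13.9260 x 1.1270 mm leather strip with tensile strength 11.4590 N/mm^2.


Formula: F = TS * w * t
Substituting: F = 11.4590 * 13.9260 * 1.1270
Result: 179.8444 N


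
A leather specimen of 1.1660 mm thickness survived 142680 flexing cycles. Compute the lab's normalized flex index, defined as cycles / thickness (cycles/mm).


Formula: Index = cycles / thickness
Substituting: Index = 142680 / 1.1660
Result: 122367.0669 cycles/mm


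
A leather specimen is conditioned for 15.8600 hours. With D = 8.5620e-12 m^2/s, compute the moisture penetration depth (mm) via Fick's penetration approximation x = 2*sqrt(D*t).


t = 15.8600 hr * 3600 = 57096.0000 s
D * t = 8.5620e-12 * 57096.0000 = 4.8886e-07
x = 2 * sqrt(D*t) = 2 * sqrt(4.8886e-07) = 0.00139836 m = 1.3984 mm


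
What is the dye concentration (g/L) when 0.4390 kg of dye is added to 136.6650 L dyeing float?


Formula: Conc = dye_mass(kg) / volume(L) * 1000
Substituting: Conc = 0.4390 / 136.6650 * 1000
Result: 3.2122 g/L


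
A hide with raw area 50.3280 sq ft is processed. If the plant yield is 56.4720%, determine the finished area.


Formula: finished = raw * yield / 100
Substituting: finished = 50.3280 * 56.4720 / 100
Result: 28.4212 sq ft


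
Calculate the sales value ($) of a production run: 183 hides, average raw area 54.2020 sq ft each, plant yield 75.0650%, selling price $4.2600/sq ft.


Raw_total = N * avg_area = 183 * 54.2020 = 9918.9660 sq ft
Finished = Raw_total * yield / 100 = 9918.9660 * 75.0650 / 100 = 7445.6718 sq ft
Value = Finished * price = 7445.6718 * 4.2600 = 31718.5620 $


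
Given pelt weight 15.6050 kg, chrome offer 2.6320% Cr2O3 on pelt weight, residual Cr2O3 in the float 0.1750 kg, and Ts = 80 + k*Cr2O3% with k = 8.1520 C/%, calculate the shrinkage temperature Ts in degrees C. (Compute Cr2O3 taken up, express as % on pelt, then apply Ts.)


Offered = pelt * offer_pct / 100 = 15.6050 * 2.6320 / 100 = 0.4107 kg
Uptake = offered - residual = 0.4107 - 0.1750 = 0.2357 kg
Cr2O3% on pelt = uptake / pelt * 100 = 0.2357 / 15.6050 * 100 = 1.5106 %
Ts = 80 + k * Cr2O3% = 80 + 8.1520 * 1.5106 = 92.3141 C


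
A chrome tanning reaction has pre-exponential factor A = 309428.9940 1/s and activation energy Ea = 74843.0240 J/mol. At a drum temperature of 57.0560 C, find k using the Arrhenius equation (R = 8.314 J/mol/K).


T_K = T_C + 273.15 = 57.0560 + 273.15 = 330.2060 K
exponent = -Ea / (R * T_K) = -74843.0240 / (8.314 * 330.2060) = -27.2619
k = A * exp(exponent) = 309428.9940 * exp(-27.2619) = 4.4757e-07 1/s


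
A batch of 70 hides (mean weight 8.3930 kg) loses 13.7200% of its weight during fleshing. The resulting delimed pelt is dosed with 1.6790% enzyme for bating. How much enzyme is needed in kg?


Total_raw = N * avg_wt = 70 * 8.3930 = 587.5100 kg
Substrate = Total_raw * (1 - loss/100) = 587.5100 * (1 - 13.7200/100) = 506.9036 kg
Enzyme = Substrate * pct / 100 = 506.9036 * 1.6790 / 100 = 8.5109 kg


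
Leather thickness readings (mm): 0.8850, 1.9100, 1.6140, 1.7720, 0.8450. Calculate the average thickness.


Formula: Average = sum / n
Substituting: Average = 7.0260 / 5
Result: 1.4052 mm


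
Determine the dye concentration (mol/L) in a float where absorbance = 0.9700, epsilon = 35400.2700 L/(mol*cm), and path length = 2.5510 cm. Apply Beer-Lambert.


Formula: c = A / (epsilon * l)
Substituting: c = 0.9700 / (35400.2700 * 2.5510)
Result: 1.0741e-05 mol/L


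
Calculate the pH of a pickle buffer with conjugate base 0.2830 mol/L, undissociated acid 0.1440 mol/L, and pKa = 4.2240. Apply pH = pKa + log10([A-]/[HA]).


ratio = [A-] / [HA] = 0.2830 / 0.1440 = 1.9653
log10(ratio) = 0.2934
pH = pKa + log10(ratio) = 4.2240 + 0.2934 = 4.5174


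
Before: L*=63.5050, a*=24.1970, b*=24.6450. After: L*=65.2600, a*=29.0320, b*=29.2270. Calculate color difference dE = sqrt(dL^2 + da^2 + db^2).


dL = 1.7550, da = 4.8350, db = 4.5820
dE = sqrt(1.7550^2 + 4.8350^2 + 4.5820^2) = 6.8885


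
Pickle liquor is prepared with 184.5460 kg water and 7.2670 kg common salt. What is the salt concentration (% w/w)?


Formula: Conc = salt / (water + salt) * 100
Substituting: Conc = 7.2670 / (184.5460 + 7.2670) * 100
Result: 3.7886 %


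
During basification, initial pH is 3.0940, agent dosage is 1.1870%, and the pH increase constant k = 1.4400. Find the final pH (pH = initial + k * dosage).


Formula: pH_final = pH_initial + k * base_pct
Substituting: pH_final = 3.0940 + 1.4400 * 1.1870
Result: 4.8033


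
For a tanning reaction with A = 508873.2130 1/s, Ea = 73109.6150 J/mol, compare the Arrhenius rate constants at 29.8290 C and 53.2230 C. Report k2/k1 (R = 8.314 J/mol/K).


T1 = 29.8290 + 273.15 = 302.9790 K; T2 = 53.2230 + 273.15 = 326.3730 K
k1 = A * exp(-Ea/(R*T1)) = 508873.2130 * exp(-73109.6150/(8.314*302.9790)) = 1.2642e-07 1/s
k2 = A * exp(-Ea/(R*T2)) = 508873.2130 * exp(-73109.6150/(8.314*326.3730)) = 1.0123e-06 1/s
k2/k1 = 1.0123e-06 / 1.2642e-07 = 8.0075


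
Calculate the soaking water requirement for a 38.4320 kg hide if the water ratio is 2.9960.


Formula: Water = hide_weight * ratio
Substituting: Water = 38.4320 * 2.9960
Result: 115.1423 kg


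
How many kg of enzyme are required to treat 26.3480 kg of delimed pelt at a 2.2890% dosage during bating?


Formula: Enzyme = substrate * pct / 100
Substituting: Enzyme = 26.3480 * 2.2890 / 100
Result: 0.6031 kg


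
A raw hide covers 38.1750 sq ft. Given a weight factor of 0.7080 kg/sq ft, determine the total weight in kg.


Formula: Weight = area * weight_per_sqft
Substituting: Weight = 38.1750 * 0.7080
Result: 27.0279 kg


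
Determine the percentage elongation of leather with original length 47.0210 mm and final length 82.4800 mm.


Formula: Elongation = (Lf - L0) / L0 * 100
Substituting: Elongation = (82.4800 - 47.0210) / 47.0210 * 100
Result: 75.4110 %


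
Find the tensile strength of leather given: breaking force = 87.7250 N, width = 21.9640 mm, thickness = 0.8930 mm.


Formula: TS = force / (width * thickness)
Substituting: TS = 87.7250 / (21.9640 * 0.8930)
Result: 4.4726 N/mm^2


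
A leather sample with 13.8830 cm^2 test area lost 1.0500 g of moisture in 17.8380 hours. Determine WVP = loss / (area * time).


Formula: WVP = loss / (area * time)
Substituting: WVP = 1.0500 / (13.8830 * 17.8380)
Result: 0.00423994 g/(cm^2*hr)


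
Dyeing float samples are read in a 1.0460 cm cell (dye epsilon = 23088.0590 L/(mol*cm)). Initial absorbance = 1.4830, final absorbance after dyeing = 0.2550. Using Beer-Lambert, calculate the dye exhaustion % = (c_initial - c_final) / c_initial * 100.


c_initial = A_i / (epsilon * l) = 1.4830 / (23088.0590 * 1.0460) = 6.1408e-05 mol/L
c_final = A_f / (epsilon * l) = 0.2550 / (23088.0590 * 1.0460) = 1.0559e-05 mol/L
Exhaustion = (c_initial - c_final) / c_initial * 100 = (6.1408e-05 - 1.0559e-05) / 6.1408e-05 * 100 = 82.8051 %


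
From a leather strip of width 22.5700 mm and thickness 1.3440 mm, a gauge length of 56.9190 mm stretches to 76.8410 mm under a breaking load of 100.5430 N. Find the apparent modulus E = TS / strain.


TS = F / (w * t) = 100.5430 / (22.5700 * 1.3440) = 3.3145 N/mm^2
strain = (Lf - L0) / L0 = (76.8410 - 56.9190) / 56.9190 = 0.3500
E = TS / strain = 3.3145 / 0.3500 = 9.4699 N/mm^2


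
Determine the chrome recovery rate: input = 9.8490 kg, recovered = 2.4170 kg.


Formula: Recovery = recovered / input * 100
Substituting: Recovery = 2.4170 / 9.8490 * 100
Result: 24.5406 %


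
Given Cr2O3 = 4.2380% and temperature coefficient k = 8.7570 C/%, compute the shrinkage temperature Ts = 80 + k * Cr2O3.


Formula: Ts = 80 + k * Cr2O3
Substituting: Ts = 80 + 8.7570 * 4.2380
Result: 117.1122 C


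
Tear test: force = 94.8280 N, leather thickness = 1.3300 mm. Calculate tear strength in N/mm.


Formula: Tear strength = force / thickness
Substituting: Tear strength = 94.8280 / 1.3300
Result: 71.2992 N/mm


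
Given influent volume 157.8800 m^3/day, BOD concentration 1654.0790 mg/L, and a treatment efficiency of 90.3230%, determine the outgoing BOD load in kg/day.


Load_in = volume * conc / 1000 = 157.8800 * 1654.0790 / 1000 = 261.1460 kg/day
Removed = Load_in * eff / 100 = 261.1460 * 90.3230 / 100 = 235.8749 kg/day
Load_out = Load_in - Removed = 261.1460 - 235.8749 = 25.2711 kg/day


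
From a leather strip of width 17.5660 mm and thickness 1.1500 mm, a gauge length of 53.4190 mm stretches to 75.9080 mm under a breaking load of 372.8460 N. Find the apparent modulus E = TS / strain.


TS = F / (w * t) = 372.8460 / (17.5660 * 1.1500) = 18.4569 N/mm^2
strain = (Lf - L0) / L0 = (75.9080 - 53.4190) / 53.4190 = 0.4210
E = TS / strain = 18.4569 / 0.4210 = 43.8414 N/mm^2


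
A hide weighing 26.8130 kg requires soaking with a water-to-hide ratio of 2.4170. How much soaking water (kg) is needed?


Formula: Water = hide_weight * ratio
Substituting: Water = 26.8130 * 2.4170
Result: 64.8070 kg


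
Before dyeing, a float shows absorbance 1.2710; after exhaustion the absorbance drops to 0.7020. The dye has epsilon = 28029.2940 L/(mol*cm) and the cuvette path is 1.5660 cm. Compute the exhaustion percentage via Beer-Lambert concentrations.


c_initial = A_i / (epsilon * l) = 1.2710 / (28029.2940 * 1.5660) = 2.8956e-05 mol/L
c_final = A_f / (epsilon * l) = 0.7020 / (28029.2940 * 1.5660) = 1.5993e-05 mol/L
Exhaustion = (c_initial - c_final) / c_initial * 100 = (2.8956e-05 - 1.5993e-05) / 2.8956e-05 * 100 = 44.7679 %


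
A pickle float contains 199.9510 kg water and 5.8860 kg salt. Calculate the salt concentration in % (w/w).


Formula: Conc = salt / (water + salt) * 100
Substituting: Conc = 5.8860 / (199.9510 + 5.8860) * 100
Result: 2.8595 %


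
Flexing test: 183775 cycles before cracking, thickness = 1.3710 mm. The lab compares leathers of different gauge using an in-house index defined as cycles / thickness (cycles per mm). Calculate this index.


Formula: Index = cycles / thickness
Substituting: Index = 183775 / 1.3710
Result: 134044.4931 cycles/mm


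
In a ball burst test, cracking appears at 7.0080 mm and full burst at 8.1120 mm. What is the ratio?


Formula: Ratio = crack / burst
Substituting: Ratio = 7.0080 / 8.1120
Result: 0.8639


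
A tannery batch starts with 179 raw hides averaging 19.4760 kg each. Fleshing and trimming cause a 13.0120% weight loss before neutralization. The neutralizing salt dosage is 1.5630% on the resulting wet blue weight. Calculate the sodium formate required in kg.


Total_raw = N * avg_wt = 179 * 19.4760 = 3486.2040 kg
Substrate = Total_raw * (1 - loss/100) = 3486.2040 * (1 - 13.0120/100) = 3032.5791 kg
Neutralizer = Substrate * pct / 100 = 3032.5791 * 1.5630 / 100 = 47.3992 kg


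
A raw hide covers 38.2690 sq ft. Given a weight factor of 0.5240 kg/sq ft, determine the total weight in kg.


Formula: Weight = area * weight_per_sqft
Substituting: Weight = 38.2690 * 0.5240
Result: 20.0530 kg


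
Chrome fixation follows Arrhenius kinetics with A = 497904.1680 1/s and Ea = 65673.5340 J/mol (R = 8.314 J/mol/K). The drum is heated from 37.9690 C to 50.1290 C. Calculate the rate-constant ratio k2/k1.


T1 = 37.9690 + 273.15 = 311.1190 K; T2 = 50.1290 + 273.15 = 323.2790 K
k1 = A * exp(-Ea/(R*T1)) = 497904.1680 * exp(-65673.5340/(8.314*311.1190)) = 4.6842e-06 1/s
k2 = A * exp(-Ea/(R*T2)) = 497904.1680 * exp(-65673.5340/(8.314*323.2790)) = 1.2173e-05 1/s
k2/k1 = 1.2173e-05 / 4.6842e-06 = 2.5987


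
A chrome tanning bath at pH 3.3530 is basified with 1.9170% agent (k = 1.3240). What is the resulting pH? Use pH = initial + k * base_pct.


Formula: pH_final = pH_initial + k * base_pct
Substituting: pH_final = 3.3530 + 1.3240 * 1.9170
Result: 5.8911


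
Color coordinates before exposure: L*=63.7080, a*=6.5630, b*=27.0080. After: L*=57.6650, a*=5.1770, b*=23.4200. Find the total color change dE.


dL = -6.0430, da = -1.3860, db = -3.5880
dE = sqrt((-6.0430)^2 + (-1.3860)^2 + (-3.5880)^2) = 7.1633


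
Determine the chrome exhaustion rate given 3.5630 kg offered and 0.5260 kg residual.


Formula: Uptake = (offered - residual) / offered * 100
Substituting: Uptake = (3.5630 - 0.5260) / 3.5630 * 100
Result: 85.2372 %


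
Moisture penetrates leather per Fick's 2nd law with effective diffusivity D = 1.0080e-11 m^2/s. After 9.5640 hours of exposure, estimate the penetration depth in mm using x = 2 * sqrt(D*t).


t = 9.5640 hr * 3600 = 34430.4000 s
D * t = 1.0080e-11 * 34430.4000 = 3.4706e-07
x = 2 * sqrt(D*t) = 2 * sqrt(3.4706e-07) = 0.00117823 m = 1.1782 mm


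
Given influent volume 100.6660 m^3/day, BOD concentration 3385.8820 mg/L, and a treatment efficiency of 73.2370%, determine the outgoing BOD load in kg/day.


Load_in = volume * conc / 1000 = 100.6660 * 3385.8820 / 1000 = 340.8432 kg/day
Removed = Load_in * eff / 100 = 340.8432 * 73.2370 / 100 = 249.6233 kg/day
Load_out = Load_in - Removed = 340.8432 - 249.6233 = 91.2199 kg/day


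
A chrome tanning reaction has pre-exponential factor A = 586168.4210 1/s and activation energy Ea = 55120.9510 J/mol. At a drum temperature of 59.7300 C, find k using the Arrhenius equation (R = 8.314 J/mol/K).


T_K = T_C + 273.15 = 59.7300 + 273.15 = 332.8800 K
exponent = -Ea / (R * T_K) = -55120.9510 / (8.314 * 332.8800) = -19.9168
k = A * exp(exponent) = 586168.4210 * exp(-19.9168) = 0.00131304 1/s


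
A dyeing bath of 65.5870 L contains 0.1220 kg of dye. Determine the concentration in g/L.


Formula: Conc = dye_mass(kg) / volume(L) * 1000
Substituting: Conc = 0.1220 / 65.5870 * 1000
Result: 1.8601 g/L


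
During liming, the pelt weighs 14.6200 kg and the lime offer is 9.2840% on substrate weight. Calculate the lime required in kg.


Formula: Lime = substrate * pct / 100
Substituting: Lime = 14.6200 * 9.2840 / 100
Result: 1.3573 kg


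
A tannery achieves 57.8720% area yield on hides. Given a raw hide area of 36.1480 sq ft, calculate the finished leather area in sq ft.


Formula: finished = raw * yield / 100
Substituting: finished = 36.1480 * 57.8720 / 100
Result: 20.9196 sq ft


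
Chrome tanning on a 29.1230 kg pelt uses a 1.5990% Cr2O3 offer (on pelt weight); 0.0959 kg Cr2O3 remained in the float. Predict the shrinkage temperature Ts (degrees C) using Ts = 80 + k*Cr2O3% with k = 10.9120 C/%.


Offered = pelt * offer_pct / 100 = 29.1230 * 1.5990 / 100 = 0.4657 kg
Uptake = offered - residual = 0.4657 - 0.0959 = 0.3698 kg
Cr2O3% on pelt = uptake / pelt * 100 = 0.3698 / 29.1230 * 100 = 1.2697 %
Ts = 80 + k * Cr2O3% = 80 + 10.9120 * 1.2697 = 93.8550 C


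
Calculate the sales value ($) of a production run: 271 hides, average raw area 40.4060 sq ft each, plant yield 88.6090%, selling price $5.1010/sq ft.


Raw_total = N * avg_area = 271 * 40.4060 = 10950.0260 sq ft
Finished = Raw_total * yield / 100 = 10950.0260 * 88.6090 / 100 = 9702.7085 sq ft
Value = Finished * price = 9702.7085 * 5.1010 = 49493.5163 $


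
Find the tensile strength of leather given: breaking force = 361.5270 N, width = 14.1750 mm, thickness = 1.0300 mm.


Formula: TS = force / (width * thickness)
Substituting: TS = 361.5270 / (14.1750 * 1.0300)
Result: 24.7617 N/mm^2


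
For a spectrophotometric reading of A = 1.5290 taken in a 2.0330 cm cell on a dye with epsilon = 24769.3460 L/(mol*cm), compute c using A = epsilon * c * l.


Formula: c = A / (epsilon * l)
Substituting: c = 1.5290 / (24769.3460 * 2.0330)
Result: 3.0364e-05 mol/L


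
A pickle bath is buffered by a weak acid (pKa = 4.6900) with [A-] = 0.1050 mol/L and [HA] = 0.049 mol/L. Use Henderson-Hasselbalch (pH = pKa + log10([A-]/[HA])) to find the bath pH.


ratio = [A-] / [HA] = 0.1050 / 0.049 = 2.1429
log10(ratio) = 0.3310
pH = pKa + log10(ratio) = 4.6900 + 0.3310 = 5.0210


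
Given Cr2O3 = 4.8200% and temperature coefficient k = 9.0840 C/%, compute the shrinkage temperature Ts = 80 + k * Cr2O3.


Formula: Ts = 80 + k * Cr2O3
Substituting: Ts = 80 + 9.0840 * 4.8200
Result: 123.7849 C


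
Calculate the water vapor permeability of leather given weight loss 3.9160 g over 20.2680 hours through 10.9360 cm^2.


Formula: WVP = loss / (area * time)
Substituting: WVP = 3.9160 / (10.9360 * 20.2680)
Result: 0.0176674 g/(cm^2*hr)


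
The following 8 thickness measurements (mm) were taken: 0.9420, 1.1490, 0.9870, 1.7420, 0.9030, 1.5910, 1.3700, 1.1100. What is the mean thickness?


Formula: Average = sum / n
Substituting: Average = 9.7940 / 8
Result: 1.2243 mm


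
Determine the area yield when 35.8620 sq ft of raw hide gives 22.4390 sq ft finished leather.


Formula: Yield = finished / raw * 100
Substituting: Yield = 22.4390 / 35.8620 * 100
Result: 62.5704 %


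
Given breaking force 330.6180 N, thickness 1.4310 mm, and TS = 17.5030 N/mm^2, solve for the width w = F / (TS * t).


Formula: w = F / (TS * t)
Substituting: w = 330.6180 / (17.5030 * 1.4310)
Result: 13.2000 mm


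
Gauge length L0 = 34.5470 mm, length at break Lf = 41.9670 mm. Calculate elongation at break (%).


Formula: Elongation = (Lf - L0) / L0 * 100
Substituting: Elongation = (41.9670 - 34.5470) / 34.5470 * 100
Result: 21.4780 %


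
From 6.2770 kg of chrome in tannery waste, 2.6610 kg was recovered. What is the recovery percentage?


Formula: Recovery = recovered / input * 100
Substituting: Recovery = 2.6610 / 6.2770 * 100
Result: 42.3929 %


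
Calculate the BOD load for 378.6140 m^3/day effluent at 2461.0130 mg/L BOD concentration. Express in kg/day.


Formula: BOD_load = volume * conc / 1000
Substituting: BOD_load = 378.6140 * 2461.0130 / 1000
Result: 931.7740 kg/day


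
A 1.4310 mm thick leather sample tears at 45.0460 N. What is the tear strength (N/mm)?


Formula: Tear strength = force / thickness
Substituting: Tear strength = 45.0460 / 1.4310
Result: 31.4787 N/mm


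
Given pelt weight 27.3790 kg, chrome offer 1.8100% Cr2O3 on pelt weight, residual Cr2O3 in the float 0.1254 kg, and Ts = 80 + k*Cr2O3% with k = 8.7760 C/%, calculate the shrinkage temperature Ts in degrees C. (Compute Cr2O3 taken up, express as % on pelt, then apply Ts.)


Offered = pelt * offer_pct / 100 = 27.3790 * 1.8100 / 100 = 0.4956 kg
Uptake = offered - residual = 0.4956 - 0.1254 = 0.3702 kg
Cr2O3% on pelt = uptake / pelt * 100 = 0.3702 / 27.3790 * 100 = 1.3520 %
Ts = 80 + k * Cr2O3% = 80 + 8.7760 * 1.3520 = 91.8650 C


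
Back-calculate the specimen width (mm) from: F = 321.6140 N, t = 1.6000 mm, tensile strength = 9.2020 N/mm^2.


Formula: w = F / (TS * t)
Substituting: w = 321.6140 / (9.2020 * 1.6000)
Result: 21.8440 mm


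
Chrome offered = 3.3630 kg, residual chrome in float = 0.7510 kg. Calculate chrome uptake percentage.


Formula: Uptake = (offered - residual) / offered * 100
Substituting: Uptake = (3.3630 - 0.7510) / 3.3630 * 100
Result: 77.6687 %


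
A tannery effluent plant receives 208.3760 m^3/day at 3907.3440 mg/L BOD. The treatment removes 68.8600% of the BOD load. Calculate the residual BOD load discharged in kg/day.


Load_in = volume * conc / 1000 = 208.3760 * 3907.3440 / 1000 = 814.1967 kg/day
Removed = Load_in * eff / 100 = 814.1967 * 68.8600 / 100 = 560.6559 kg/day
Load_out = Load_in - Removed = 814.1967 - 560.6559 = 253.5409 kg/day


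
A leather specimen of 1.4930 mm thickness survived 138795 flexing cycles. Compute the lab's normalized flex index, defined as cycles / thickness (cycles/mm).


Formula: Index = cycles / thickness
Substituting: Index = 138795 / 1.4930
Result: 92963.8312 cycles/mm


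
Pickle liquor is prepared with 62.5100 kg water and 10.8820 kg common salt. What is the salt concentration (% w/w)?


Formula: Conc = salt / (water + salt) * 100
Substituting: Conc = 10.8820 / (62.5100 + 10.8820) * 100
Result: 14.8272 %


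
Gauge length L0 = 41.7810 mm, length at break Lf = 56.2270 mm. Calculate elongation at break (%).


Formula: Elongation = (Lf - L0) / L0 * 100
Substituting: Elongation = (56.2270 - 41.7810) / 41.7810 * 100
Result: 34.5755 %


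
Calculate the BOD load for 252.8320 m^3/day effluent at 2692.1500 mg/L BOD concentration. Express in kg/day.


Formula: BOD_load = volume * conc / 1000
Substituting: BOD_load = 252.8320 * 2692.1500 / 1000
Result: 680.6617 kg/day


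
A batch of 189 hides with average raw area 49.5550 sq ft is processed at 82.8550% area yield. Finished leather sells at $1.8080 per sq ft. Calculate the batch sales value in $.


Raw_total = N * avg_area = 189 * 49.5550 = 9365.8950 sq ft
Finished = Raw_total * yield / 100 = 9365.8950 * 82.8550 / 100 = 7760.1123 sq ft
Value = Finished * price = 7760.1123 * 1.8080 = 14030.2830 $


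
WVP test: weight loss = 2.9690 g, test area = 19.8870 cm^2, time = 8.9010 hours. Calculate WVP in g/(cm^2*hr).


Formula: WVP = loss / (area * time)
Substituting: WVP = 2.9690 / (19.8870 * 8.9010)
Result: 0.0167727 g/(cm^2*hr)


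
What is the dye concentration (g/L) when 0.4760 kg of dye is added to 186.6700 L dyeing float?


Formula: Conc = dye_mass(kg) / volume(L) * 1000
Substituting: Conc = 0.4760 / 186.6700 * 1000
Result: 2.5500 g/L


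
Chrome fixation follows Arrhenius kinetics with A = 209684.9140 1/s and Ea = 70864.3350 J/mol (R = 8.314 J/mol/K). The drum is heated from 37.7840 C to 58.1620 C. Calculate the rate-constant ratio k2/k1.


T1 = 37.7840 + 273.15 = 310.9340 K; T2 = 58.1620 + 273.15 = 331.3120 K
k1 = A * exp(-Ea/(R*T1)) = 209684.9140 * exp(-70864.3350/(8.314*310.9340)) = 2.6088e-07 1/s
k2 = A * exp(-Ea/(R*T2)) = 209684.9140 * exp(-70864.3350/(8.314*331.3120)) = 1.4083e-06 1/s
k2/k1 = 1.4083e-06 / 2.6088e-07 = 5.3982


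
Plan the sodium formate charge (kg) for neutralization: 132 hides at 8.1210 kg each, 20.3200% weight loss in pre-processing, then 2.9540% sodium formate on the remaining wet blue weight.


Total_raw = N * avg_wt = 132 * 8.1210 = 1071.9720 kg
Substrate = Total_raw * (1 - loss/100) = 1071.9720 * (1 - 20.3200/100) = 854.1473 kg
Neutralizer = Substrate * pct / 100 = 854.1473 * 2.9540 / 100 = 25.2315 kg


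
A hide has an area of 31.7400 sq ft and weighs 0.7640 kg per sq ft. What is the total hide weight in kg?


Formula: Weight = area * weight_per_sqft
Substituting: Weight = 31.7400 * 0.7640
Result: 24.2494 kg


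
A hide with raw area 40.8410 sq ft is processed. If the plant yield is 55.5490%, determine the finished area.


Formula: finished = raw * yield / 100
Substituting: finished = 40.8410 * 55.5490 / 100
Result: 22.6868 sq ft


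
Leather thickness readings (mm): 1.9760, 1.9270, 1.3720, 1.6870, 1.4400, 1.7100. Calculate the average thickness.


Formula: Average = sum / n
Substituting: Average = 10.1120 / 6
Result: 1.6853 mm


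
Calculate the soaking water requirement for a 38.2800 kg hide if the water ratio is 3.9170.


Formula: Water = hide_weight * ratio
Substituting: Water = 38.2800 * 3.9170
Result: 149.9428 kg


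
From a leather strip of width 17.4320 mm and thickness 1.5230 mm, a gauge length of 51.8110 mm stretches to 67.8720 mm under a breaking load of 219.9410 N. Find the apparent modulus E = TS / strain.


TS = F / (w * t) = 219.9410 / (17.4320 * 1.5230) = 8.2844 N/mm^2
strain = (Lf - L0) / L0 = (67.8720 - 51.8110) / 51.8110 = 0.3100
E = TS / strain = 8.2844 / 0.3100 = 26.7244 N/mm^2


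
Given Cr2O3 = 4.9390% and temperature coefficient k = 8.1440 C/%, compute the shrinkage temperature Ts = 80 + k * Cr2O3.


Formula: Ts = 80 + k * Cr2O3
Substituting: Ts = 80 + 8.1440 * 4.9390
Result: 120.2232 C


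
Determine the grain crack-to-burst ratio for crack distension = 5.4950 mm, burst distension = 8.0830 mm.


Formula: Ratio = crack / burst
Substituting: Ratio = 5.4950 / 8.0830
Result: 0.6798


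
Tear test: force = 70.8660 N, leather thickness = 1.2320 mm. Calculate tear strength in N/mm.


Formula: Tear strength = force / thickness
Substituting: Tear strength = 70.8660 / 1.2320
Result: 57.5211 N/mm


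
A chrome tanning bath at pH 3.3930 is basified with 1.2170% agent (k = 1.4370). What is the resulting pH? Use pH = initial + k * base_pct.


Formula: pH_final = pH_initial + k * base_pct
Substituting: pH_final = 3.3930 + 1.4370 * 1.2170
Result: 5.1418


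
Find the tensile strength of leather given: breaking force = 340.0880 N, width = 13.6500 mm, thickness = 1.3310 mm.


Formula: TS = force / (width * thickness)
Substituting: TS = 340.0880 / (13.6500 * 1.3310)
Result: 18.7189 N/mm^2


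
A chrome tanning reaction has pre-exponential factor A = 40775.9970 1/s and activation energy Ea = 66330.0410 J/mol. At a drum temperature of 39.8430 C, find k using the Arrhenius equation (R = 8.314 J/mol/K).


T_K = T_C + 273.15 = 39.8430 + 273.15 = 312.9930 K
exponent = -Ea / (R * T_K) = -66330.0410 / (8.314 * 312.9930) = -25.4898
k = A * exp(exponent) = 40775.9970 * exp(-25.4898) = 3.4701e-07 1/s


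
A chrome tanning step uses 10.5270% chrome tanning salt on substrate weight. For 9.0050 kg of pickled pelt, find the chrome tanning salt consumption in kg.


Formula: Chrome = substrate * pct / 100
Substituting: Chrome = 9.0050 * 10.5270 / 100
Result: 0.9480 kg


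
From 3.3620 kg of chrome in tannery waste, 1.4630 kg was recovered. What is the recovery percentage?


Formula: Recovery = recovered / input * 100
Substituting: Recovery = 1.4630 / 3.3620 * 100
Result: 43.5158 %


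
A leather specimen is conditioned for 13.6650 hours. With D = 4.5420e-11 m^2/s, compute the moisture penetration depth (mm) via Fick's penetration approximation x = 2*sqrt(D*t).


t = 13.6650 hr * 3600 = 49194.0000 s
D * t = 4.5420e-11 * 49194.0000 = 2.2344e-06
x = 2 * sqrt(D*t) = 2 * sqrt(2.2344e-06) = 0.00298958 m = 2.9896 mm


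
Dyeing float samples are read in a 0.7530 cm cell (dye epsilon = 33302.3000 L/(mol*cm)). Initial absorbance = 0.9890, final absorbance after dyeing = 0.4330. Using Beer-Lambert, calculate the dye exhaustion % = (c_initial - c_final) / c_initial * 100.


c_initial = A_i / (epsilon * l) = 0.9890 / (33302.3000 * 0.7530) = 3.9439e-05 mol/L
c_final = A_f / (epsilon * l) = 0.4330 / (33302.3000 * 0.7530) = 1.7267e-05 mol/L
Exhaustion = (c_initial - c_final) / c_initial * 100 = (3.9439e-05 - 1.7267e-05) / 3.9439e-05 * 100 = 56.2184 %


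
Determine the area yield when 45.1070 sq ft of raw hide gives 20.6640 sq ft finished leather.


Formula: Yield = finished / raw * 100
Substituting: Yield = 20.6640 / 45.1070 * 100
Result: 45.8111 %


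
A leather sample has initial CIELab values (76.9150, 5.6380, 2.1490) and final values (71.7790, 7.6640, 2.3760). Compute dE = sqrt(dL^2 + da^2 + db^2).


dL = -5.1360, da = 2.0260, db = 0.2270
dE = sqrt((-5.1360)^2 + 2.0260^2 + 0.2270^2) = 5.5258


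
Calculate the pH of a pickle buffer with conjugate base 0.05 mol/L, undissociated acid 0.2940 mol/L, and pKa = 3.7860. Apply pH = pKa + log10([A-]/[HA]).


ratio = [A-] / [HA] = 0.05 / 0.2940 = 0.1701
log10(ratio) = -0.7694
pH = pKa + log10(ratio) = 3.7860 - 0.7694 = 3.0166


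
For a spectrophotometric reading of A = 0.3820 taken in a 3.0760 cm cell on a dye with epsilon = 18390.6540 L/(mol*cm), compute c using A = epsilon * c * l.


Formula: c = A / (epsilon * l)
Substituting: c = 0.3820 / (18390.6540 * 3.0760)
Result: 6.7527e-06 mol/L


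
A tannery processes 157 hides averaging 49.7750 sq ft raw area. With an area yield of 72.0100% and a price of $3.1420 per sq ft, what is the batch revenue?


Raw_total = N * avg_area = 157 * 49.7750 = 7814.6750 sq ft
Finished = Raw_total * yield / 100 = 7814.6750 * 72.0100 / 100 = 5627.3475 sq ft
Value = Finished * price = 5627.3475 * 3.1420 = 17681.1257 $


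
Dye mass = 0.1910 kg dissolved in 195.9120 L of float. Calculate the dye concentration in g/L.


Formula: Conc = dye_mass(kg) / volume(L) * 1000
Substituting: Conc = 0.1910 / 195.9120 * 1000
Result: 0.9749 g/L


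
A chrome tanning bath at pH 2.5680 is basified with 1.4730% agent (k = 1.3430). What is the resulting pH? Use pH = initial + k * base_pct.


Formula: pH_final = pH_initial + k * base_pct
Substituting: pH_final = 2.5680 + 1.3430 * 1.4730
Result: 4.5462


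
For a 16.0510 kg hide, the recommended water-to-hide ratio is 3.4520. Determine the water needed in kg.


Formula: Water = hide_weight * ratio
Substituting: Water = 16.0510 * 3.4520
Result: 55.4081 kg


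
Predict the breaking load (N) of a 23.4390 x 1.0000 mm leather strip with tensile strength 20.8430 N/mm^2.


Formula: F = TS * w * t
Substituting: F = 20.8430 * 23.4390 * 1.0000
Result: 488.5391 N


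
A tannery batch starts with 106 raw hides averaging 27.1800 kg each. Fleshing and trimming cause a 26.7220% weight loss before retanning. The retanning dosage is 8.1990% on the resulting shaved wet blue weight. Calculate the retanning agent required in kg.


Total_raw = N * avg_wt = 106 * 27.1800 = 2881.0800 kg
Substrate = Total_raw * (1 - loss/100) = 2881.0800 * (1 - 26.7220/100) = 2111.1978 kg
Retan = Substrate * pct / 100 = 2111.1978 * 8.1990 / 100 = 173.0971 kg


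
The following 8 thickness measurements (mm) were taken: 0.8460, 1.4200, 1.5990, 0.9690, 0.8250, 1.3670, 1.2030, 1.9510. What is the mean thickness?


Formula: Average = sum / n
Substituting: Average = 10.1800 / 8
Result: 1.2725 mm


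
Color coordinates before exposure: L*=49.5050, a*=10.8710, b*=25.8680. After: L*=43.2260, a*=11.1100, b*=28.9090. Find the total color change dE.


dL = -6.2790, da = 0.2390, db = 3.0410
dE = sqrt((-6.2790)^2 + 0.2390^2 + 3.0410^2) = 6.9807


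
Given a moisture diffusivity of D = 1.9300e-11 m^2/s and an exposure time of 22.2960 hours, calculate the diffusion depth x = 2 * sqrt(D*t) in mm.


t = 22.2960 hr * 3600 = 80265.6000 s
D * t = 1.9300e-11 * 80265.6000 = 1.5491e-06
x = 2 * sqrt(D*t) = 2 * sqrt(1.5491e-06) = 0.00248928 m = 2.4893 mm
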